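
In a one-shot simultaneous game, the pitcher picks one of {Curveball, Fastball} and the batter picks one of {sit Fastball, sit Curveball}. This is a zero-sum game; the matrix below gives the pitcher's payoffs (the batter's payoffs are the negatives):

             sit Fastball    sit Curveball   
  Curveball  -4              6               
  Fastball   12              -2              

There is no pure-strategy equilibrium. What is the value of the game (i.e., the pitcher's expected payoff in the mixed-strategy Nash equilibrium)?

In a mixed equilibrium the pitcher is indifferent between Curveball and Fastball; this condition fixes q.
  the pitcher's payoff to Curveball: q·(-4) + (1−q)·6 = -10q + 6
  the pitcher's payoff to Fastball: q·12 + (1−q)·(-2) = 14q - 2
  -10q + 6 = 14q - 2  ⇒  -24q = -8  ⇒  q = 1/3.
The value is the pitcher's expected payoff against this mix (using Curveball): (1/3)·(-4) + (2/3)·6 = 8/3.

v = 8/3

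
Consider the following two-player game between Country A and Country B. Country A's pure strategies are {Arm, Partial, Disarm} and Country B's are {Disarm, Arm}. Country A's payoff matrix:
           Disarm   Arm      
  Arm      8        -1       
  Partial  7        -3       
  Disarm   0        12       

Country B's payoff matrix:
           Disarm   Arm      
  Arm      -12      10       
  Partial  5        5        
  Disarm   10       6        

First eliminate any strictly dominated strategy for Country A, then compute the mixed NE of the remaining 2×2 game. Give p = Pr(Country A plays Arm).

p = 2/13

Country A's strategy Partial is strictly dominated by Arm: 8 > 7 and -1 > -3. Eliminate Partial.
Set Country B's expected payoff from Disarm equal to that from Arm:
  Country B's expected payoff from Disarm: p·(-12) + (1−p)·10 = -22p + 10
  Country B's expected payoff from Arm: p·10 + (1−p)·6 = 4p + 6
  -22p + 10 = 4p + 6  ⇒  -26p = -4  ⇒  p = 2/13.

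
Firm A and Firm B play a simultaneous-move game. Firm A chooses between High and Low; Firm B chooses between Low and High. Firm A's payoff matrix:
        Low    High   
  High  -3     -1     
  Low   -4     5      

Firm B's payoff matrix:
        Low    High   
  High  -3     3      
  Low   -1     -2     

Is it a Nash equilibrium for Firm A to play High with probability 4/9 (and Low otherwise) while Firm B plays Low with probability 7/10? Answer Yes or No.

No

Given Firm A's mix p = 4/9, Firm B's payoff from Low is -17/9 but from High is 2/9. Firm B strictly prefers High, so Firm B would not mix.
So the proposed profile is not a Nash equilibrium.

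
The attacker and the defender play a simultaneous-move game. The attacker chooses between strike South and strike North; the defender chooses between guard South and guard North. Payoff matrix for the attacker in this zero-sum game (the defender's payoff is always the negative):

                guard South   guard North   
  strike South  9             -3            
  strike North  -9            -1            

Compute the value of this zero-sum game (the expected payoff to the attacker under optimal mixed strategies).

The defender's mix must leave the attacker indifferent between strike South and strike North.
  the attacker's payoff from strike South: q·9 + (1−q)·(-3) = 12q - 3
  the attacker's payoff from strike North: q·(-9) + (1−q)·(-1) = -8q - 1
  12q - 3 = -8q - 1  ⇒  20q = 2  ⇒  q = 1/10.
The value is the attacker's expected payoff against this mix (using strike South): (1/10)·9 + (9/10)·(-3) = -9/5.

v = -9/5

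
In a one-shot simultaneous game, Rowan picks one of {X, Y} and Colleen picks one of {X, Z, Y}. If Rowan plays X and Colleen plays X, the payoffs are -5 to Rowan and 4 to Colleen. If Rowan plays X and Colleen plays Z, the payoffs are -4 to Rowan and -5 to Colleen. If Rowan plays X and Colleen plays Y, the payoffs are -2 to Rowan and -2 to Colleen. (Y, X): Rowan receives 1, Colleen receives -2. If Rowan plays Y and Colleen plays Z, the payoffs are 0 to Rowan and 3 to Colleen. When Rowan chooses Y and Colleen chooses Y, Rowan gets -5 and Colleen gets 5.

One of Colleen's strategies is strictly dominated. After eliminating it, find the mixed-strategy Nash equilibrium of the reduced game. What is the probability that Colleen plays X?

Colleen's strategy Z is strictly dominated by Y: -2 > -5 and 5 > 3. Eliminate Z.
Set Rowan's expected payoff from X equal to that from Y:
  Rowan's payoff to X: q·(-5) + (1−q)·(-2) = -3q - 2
  Rowan's payoff to Y: q·1 + (1−q)·(-5) = 6q - 5
  -3q - 2 = 6q - 5  ⇒  -9q = -3  ⇒  q = 1/3.

q = 1/3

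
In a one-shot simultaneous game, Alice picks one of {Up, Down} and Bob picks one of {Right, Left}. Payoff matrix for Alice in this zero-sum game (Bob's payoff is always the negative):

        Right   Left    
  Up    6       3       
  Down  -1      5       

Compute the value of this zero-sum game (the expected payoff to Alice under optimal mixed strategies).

For Alice to be willing to mix, Alice must be indifferent between Up and Down, which pins down Bob's mix.
  Alice's payoff to Up: q·6 + (1−q)·3 = 3q + 3
  Alice's payoff to Down: q·(-1) + (1−q)·5 = -6q + 5
  3q + 3 = -6q + 5  ⇒  9q = 2  ⇒  q = 2/9.
The value is Alice's expected payoff against this mix (using Up): (2/9)·6 + (7/9)·3 = 11/3.

v = 11/3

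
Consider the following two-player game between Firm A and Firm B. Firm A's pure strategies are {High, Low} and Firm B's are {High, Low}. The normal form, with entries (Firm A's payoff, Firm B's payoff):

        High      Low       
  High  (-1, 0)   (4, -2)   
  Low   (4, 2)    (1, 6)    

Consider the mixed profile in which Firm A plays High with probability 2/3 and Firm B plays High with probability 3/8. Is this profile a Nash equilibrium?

Yes

Check Firm B's indifference given Firm A's mix p = 2/3:
  payoff from High = 2/3; payoff from Low = 2/3 — equal.
Check Firm A's indifference given Firm B's mix q = 3/8:
  payoff from High = 17/8; payoff from Low = 17/8 — equal.
Both players are indifferent, so neither can profitably deviate.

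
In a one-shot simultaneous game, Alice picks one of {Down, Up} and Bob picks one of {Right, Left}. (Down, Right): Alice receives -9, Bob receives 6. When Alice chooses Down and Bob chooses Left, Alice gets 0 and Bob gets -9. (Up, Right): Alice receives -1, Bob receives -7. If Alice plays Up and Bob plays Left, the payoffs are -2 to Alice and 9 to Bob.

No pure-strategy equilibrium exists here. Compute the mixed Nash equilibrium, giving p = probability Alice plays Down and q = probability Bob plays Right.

Bob's indifference between Right and Left determines Alice's mixing probability p:
  Bob's payoff to Right: p·6 + (1−p)·(-7) = 13p - 7
  Bob's payoff to Left: p·(-9) + (1−p)·9 = -18p + 9
  13p - 7 = -18p + 9  ⇒  31p = 16  ⇒  p = 16/31.
Set Alice's expected payoff from Down equal to that from Up:
  Alice's expected payoff from Down: q·(-9) + (1−q)·0 = -9q
  Alice's expected payoff from Up: q·(-1) + (1−q)·(-2) = q - 2
  -9q = q - 2  ⇒  -10q = -2  ⇒  q = 1/5.

p = 16/31, q = 1/5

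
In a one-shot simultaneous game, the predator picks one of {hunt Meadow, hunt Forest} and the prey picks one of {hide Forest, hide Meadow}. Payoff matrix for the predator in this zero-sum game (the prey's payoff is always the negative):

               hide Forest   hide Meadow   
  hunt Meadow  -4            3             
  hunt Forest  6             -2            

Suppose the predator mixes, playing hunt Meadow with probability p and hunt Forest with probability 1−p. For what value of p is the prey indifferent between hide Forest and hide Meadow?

In a mixed equilibrium the prey is indifferent between hide Forest and hide Meadow; this condition fixes p.
  the prey's payoff to hide Forest: p·4 + (1−p)·(-6) = 10p - 6
  the prey's payoff to hide Meadow: p·(-3) + (1−p)·2 = -5p + 2
  10p - 6 = -5p + 2  ⇒  15p = 8  ⇒  p = 8/15.

p = 8/15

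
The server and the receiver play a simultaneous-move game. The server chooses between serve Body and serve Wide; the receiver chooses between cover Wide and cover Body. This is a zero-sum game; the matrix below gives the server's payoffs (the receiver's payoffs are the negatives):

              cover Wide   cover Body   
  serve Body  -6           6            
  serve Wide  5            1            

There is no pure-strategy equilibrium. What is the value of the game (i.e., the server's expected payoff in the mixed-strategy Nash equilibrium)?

Set the server's expected payoff from serve Body equal to that from serve Wide:
  the server's expected payoff from serve Body: q·(-6) + (1−q)·6 = -12q + 6
  the server's expected payoff from serve Wide: q·5 + (1−q)·1 = 4q + 1
  -12q + 6 = 4q + 1  ⇒  -16q = -5  ⇒  q = 5/16.
The value is the server's expected payoff against this mix (using serve Body): (5/16)·(-6) + (11/16)·6 = 9/4.

v = 9/4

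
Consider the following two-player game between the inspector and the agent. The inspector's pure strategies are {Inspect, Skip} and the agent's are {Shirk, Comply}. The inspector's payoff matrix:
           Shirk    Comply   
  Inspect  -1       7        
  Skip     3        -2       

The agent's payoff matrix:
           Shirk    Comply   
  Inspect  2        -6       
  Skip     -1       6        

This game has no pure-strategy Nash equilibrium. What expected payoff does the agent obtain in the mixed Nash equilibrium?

2/5

Set the agent's expected payoff from Shirk equal to that from Comply:
  the agent's payoff to Shirk: p·2 + (1−p)·(-1) = 3p - 1
  the agent's payoff to Comply: p·(-6) + (1−p)·6 = -12p + 6
  3p - 1 = -12p + 6  ⇒  15p = 7  ⇒  p = 7/15.
At equilibrium the agent is indifferent across columns, so the agent's payoff equals the payoff from Shirk: (7/15)·2 + (8/15)·(-1) = 2/5.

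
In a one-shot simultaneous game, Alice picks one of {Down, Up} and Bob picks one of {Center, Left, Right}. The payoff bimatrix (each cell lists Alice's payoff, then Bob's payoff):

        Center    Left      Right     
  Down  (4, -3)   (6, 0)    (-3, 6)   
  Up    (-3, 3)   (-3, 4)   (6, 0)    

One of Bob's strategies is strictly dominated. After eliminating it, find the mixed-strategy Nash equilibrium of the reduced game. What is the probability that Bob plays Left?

Bob's strategy Center is strictly dominated by Left: 0 > -3 and 4 > 3. Eliminate Center.
Alice's indifference between Down and Up determines Bob's mixing probability q:
  Alice's payoff from Down: q·6 + (1−q)·(-3) = 9q - 3
  Alice's payoff from Up: q·(-3) + (1−q)·6 = -9q + 6
  9q - 3 = -9q + 6  ⇒  18q = 9  ⇒  q = 1/2.

q = 1/2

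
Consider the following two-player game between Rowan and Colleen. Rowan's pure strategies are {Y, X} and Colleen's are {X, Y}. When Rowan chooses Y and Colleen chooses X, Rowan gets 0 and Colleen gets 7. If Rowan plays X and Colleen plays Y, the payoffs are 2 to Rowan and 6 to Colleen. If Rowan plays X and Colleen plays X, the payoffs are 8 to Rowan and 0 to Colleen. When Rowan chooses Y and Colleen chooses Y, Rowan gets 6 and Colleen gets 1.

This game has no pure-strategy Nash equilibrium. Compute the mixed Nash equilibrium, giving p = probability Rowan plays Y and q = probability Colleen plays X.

p = 1/2, q = 1/3

In a mixed equilibrium Colleen is indifferent between X and Y; this condition fixes p.
  Colleen's payoff from X: p·7 + (1−p)·0 = 7p
  Colleen's payoff from Y: p·1 + (1−p)·6 = -5p + 6
  7p = -5p + 6  ⇒  12p = 6  ⇒  p = 1/2.
Set Rowan's expected payoff from Y equal to that from X:
  Rowan's expected payoff from Y: q·0 + (1−q)·6 = -6q + 6
  Rowan's expected payoff from X: q·8 + (1−q)·2 = 6q + 2
  -6q + 6 = 6q + 2  ⇒  -12q = -4  ⇒  q = 1/3.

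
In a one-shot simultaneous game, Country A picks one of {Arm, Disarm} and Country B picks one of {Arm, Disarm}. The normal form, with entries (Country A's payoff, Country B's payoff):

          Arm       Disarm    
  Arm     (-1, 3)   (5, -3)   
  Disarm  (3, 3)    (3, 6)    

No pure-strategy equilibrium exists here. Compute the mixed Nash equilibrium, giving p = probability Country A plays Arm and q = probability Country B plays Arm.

p = 1/3, q = 1/3

In a mixed equilibrium Country B is indifferent between Arm and Disarm; this condition fixes p.
  Country B's payoff to Arm: p·3 + (1−p)·3 = 3
  Country B's payoff to Disarm: p·(-3) + (1−p)·6 = -9p + 6
  3 = -9p + 6  ⇒  9p = 3  ⇒  p = 1/3.
For Country A to be willing to mix, Country A must be indifferent between Arm and Disarm, which pins down Country B's mix.
  Country A's payoff from Arm: q·(-1) + (1−q)·5 = -6q + 5
  Country A's payoff from Disarm: q·3 + (1−q)·3 = 3
  -6q + 5 = 3  ⇒  -6q = -2  ⇒  q = 1/3.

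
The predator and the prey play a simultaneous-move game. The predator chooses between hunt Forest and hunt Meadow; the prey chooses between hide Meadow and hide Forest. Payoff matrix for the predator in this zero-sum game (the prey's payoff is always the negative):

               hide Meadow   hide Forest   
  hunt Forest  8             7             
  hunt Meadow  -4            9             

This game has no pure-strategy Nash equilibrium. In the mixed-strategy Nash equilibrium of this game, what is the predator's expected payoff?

50/7

The prey's mix must leave the predator indifferent between hunt Forest and hunt Meadow.
  the predator's payoff from hunt Forest: q·8 + (1−q)·7 = q + 7
  the predator's payoff from hunt Meadow: q·(-4) + (1−q)·9 = -13q + 9
  q + 7 = -13q + 9  ⇒  14q = 2  ⇒  q = 1/7.
At equilibrium the predator is indifferent across rows, so the predator's payoff equals the payoff from hunt Forest: (1/7)·8 + (6/7)·7 = 50/7.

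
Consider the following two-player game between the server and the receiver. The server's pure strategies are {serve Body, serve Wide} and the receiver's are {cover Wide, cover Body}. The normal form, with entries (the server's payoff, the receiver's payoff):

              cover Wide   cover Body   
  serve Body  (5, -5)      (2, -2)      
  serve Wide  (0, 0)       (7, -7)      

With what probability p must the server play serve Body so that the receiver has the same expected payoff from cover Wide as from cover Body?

p = 7/10

In a mixed equilibrium the receiver is indifferent between cover Wide and cover Body; this condition fixes p.
  the receiver's payoff from cover Wide: p·(-5) + (1−p)·0 = -5p
  the receiver's payoff from cover Body: p·(-2) + (1−p)·(-7) = 5p - 7
  -5p = 5p - 7  ⇒  -10p = -7  ⇒  p = 7/10.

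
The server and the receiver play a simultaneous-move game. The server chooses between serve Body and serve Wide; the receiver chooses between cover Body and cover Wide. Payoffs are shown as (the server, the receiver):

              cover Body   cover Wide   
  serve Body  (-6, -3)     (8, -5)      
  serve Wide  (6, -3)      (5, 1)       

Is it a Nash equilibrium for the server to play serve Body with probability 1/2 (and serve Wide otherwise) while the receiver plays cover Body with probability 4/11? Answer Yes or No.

Given the server's mix p = 1/2, the receiver's payoff from cover Body is -3 but from cover Wide is -2. The receiver strictly prefers cover Wide, so the receiver would not mix.
So the proposed profile is not a Nash equilibrium.

No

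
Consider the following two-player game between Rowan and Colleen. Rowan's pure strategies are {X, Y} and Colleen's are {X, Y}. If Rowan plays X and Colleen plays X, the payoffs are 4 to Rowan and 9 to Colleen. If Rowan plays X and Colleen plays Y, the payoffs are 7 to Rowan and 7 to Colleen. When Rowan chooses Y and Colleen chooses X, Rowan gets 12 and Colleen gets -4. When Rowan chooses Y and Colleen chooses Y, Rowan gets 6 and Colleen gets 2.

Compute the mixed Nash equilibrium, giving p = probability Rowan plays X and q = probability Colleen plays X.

Colleen's indifference between X and Y determines Rowan's mixing probability p:
  Colleen's expected payoff from X: p·9 + (1−p)·(-4) = 13p - 4
  Colleen's expected payoff from Y: p·7 + (1−p)·2 = 5p + 2
  13p - 4 = 5p + 2  ⇒  8p = 6  ⇒  p = 3/4.
Colleen's mix must leave Rowan indifferent between X and Y.
  Rowan's payoff from X: q·4 + (1−q)·7 = -3q + 7
  Rowan's payoff from Y: q·12 + (1−q)·6 = 6q + 6
  -3q + 7 = 6q + 6  ⇒  -9q = -1  ⇒  q = 1/9.

p = 3/4, q = 1/9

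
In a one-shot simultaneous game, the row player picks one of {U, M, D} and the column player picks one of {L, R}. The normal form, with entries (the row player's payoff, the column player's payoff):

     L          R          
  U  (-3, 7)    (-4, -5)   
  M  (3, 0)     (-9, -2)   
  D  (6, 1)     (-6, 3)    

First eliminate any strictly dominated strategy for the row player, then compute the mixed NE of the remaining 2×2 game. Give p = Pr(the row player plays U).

The row player's strategy M is strictly dominated by D: 6 > 3 and -6 > -9. Eliminate M.
For the column player to be willing to mix, the column player must be indifferent between L and R, which pins down the row player's mix.
  the column player's payoff from L: p·7 + (1−p)·1 = 6p + 1
  the column player's payoff from R: p·(-5) + (1−p)·3 = -8p + 3
  6p + 1 = -8p + 3  ⇒  14p = 2  ⇒  p = 1/7.

p = 1/7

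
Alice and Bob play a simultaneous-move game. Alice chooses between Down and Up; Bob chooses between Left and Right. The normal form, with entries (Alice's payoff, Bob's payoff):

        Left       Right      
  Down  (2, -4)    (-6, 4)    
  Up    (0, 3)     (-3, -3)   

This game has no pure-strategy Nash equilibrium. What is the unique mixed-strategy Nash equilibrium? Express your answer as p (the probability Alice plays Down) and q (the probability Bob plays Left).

p = 3/7, q = 3/5

Alice's mix must leave Bob indifferent between Left and Right.
  Bob's payoff to Left: p·(-4) + (1−p)·3 = -7p + 3
  Bob's payoff to Right: p·4 + (1−p)·(-3) = 7p - 3
  -7p + 3 = 7p - 3  ⇒  -14p = -6  ⇒  p = 3/7.
Alice's indifference between Down and Up determines Bob's mixing probability q:
  Alice's expected payoff from Down: q·2 + (1−q)·(-6) = 8q - 6
  Alice's expected payoff from Up: q·0 + (1−q)·(-3) = 3q - 3
  8q - 6 = 3q - 3  ⇒  5q = 3  ⇒  q = 3/5.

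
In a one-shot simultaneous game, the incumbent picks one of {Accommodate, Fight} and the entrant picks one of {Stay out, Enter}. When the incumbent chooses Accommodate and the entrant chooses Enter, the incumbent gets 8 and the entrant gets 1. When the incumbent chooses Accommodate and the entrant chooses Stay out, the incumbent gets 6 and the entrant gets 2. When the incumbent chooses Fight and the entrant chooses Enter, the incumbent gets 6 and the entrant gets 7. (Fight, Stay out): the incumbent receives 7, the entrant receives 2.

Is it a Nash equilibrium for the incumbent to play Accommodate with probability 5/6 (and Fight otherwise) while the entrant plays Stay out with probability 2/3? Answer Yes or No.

Yes

Check the entrant's indifference given the incumbent's mix p = 5/6:
  payoff from Stay out = 2; payoff from Enter = 2 — equal.
Check the incumbent's indifference given the entrant's mix q = 2/3:
  payoff from Accommodate = 20/3; payoff from Fight = 20/3 — equal.
Both players are indifferent, so neither can profitably deviate.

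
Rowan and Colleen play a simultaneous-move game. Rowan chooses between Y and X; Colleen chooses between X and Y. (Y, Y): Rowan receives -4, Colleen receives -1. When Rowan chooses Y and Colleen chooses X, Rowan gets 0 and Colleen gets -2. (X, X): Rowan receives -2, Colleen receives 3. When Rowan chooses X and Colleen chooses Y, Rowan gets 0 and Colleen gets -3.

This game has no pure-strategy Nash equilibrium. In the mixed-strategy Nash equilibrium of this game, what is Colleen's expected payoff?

Set Colleen's expected payoff from X equal to that from Y:
  Colleen's payoff to X: p·(-2) + (1−p)·3 = -5p + 3
  Colleen's payoff to Y: p·(-1) + (1−p)·(-3) = 2p - 3
  -5p + 3 = 2p - 3  ⇒  -7p = -6  ⇒  p = 6/7.
At equilibrium Colleen is indifferent across columns, so Colleen's payoff equals the payoff from X: (6/7)·(-2) + (1/7)·3 = -9/7.

-9/7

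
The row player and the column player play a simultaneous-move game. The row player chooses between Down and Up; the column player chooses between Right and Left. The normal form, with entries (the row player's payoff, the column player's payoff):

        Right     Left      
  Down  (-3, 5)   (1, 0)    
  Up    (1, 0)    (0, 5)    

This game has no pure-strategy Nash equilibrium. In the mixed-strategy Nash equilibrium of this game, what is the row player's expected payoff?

The column player's mix must leave the row player indifferent between Down and Up.
  the row player's expected payoff from Down: q·(-3) + (1−q)·1 = -4q + 1
  the row player's expected payoff from Up: q·1 + (1−q)·0 = q
  -4q + 1 = q  ⇒  -5q = -1  ⇒  q = 1/5.
At equilibrium the row player is indifferent across rows, so the row player's payoff equals the payoff from Down: (1/5)·(-3) + (4/5)·1 = 1/5.

1/5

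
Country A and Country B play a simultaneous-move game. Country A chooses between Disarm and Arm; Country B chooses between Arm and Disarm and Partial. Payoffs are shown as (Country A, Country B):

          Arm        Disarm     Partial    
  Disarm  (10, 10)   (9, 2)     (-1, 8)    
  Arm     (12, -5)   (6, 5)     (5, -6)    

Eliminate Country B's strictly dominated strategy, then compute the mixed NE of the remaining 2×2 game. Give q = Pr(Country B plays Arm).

q = 3/5

Country B's strategy Partial is strictly dominated by Arm: 10 > 8 and -5 > -6. Eliminate Partial.
Country A's indifference between Disarm and Arm determines Country B's mixing probability q:
  Country A's payoff to Disarm: q·10 + (1−q)·9 = q + 9
  Country A's payoff to Arm: q·12 + (1−q)·6 = 6q + 6
  q + 9 = 6q + 6  ⇒  -5q = -3  ⇒  q = 3/5.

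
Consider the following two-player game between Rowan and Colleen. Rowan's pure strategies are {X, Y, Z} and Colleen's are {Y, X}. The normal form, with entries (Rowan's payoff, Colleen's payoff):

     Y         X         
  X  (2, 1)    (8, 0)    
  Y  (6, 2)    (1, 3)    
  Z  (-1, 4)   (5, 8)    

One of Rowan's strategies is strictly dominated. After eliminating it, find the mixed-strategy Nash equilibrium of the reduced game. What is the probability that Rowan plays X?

p = 1/2

Rowan's strategy Z is strictly dominated by X: 2 > -1 and 8 > 5. Eliminate Z.
For Colleen to be willing to mix, Colleen must be indifferent between Y and X, which pins down Rowan's mix.
  Colleen's payoff from Y: p·1 + (1−p)·2 = -p + 2
  Colleen's payoff from X: p·0 + (1−p)·3 = -3p + 3
  -p + 2 = -3p + 3  ⇒  2p = 1  ⇒  p = 1/2.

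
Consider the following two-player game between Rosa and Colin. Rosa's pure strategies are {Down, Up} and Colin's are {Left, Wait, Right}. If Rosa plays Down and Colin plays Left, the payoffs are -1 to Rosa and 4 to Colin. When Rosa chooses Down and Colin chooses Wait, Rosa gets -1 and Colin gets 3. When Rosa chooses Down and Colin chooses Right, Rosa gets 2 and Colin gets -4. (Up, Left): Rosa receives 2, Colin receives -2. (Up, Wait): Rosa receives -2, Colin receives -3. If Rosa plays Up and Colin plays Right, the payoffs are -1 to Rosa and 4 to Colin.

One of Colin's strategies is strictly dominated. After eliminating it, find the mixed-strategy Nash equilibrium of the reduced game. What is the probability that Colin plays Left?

Colin's strategy Wait is strictly dominated by Left: 4 > 3 and -2 > -3. Eliminate Wait.
Set Rosa's expected payoff from Down equal to that from Up:
  Rosa's payoff to Down: q·(-1) + (1−q)·2 = -3q + 2
  Rosa's payoff to Up: q·2 + (1−q)·(-1) = 3q - 1
  -3q + 2 = 3q - 1  ⇒  -6q = -3  ⇒  q = 1/2.

q = 1/2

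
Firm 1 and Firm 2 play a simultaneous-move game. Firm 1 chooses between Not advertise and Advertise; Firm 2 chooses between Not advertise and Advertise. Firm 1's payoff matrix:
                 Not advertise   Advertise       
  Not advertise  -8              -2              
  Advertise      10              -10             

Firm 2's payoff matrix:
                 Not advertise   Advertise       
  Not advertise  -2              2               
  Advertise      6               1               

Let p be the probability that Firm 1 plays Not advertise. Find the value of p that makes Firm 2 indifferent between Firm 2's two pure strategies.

In a mixed equilibrium Firm 2 is indifferent between Not advertise and Advertise; this condition fixes p.
  Firm 2's payoff to Not advertise: p·(-2) + (1−p)·6 = -8p + 6
  Firm 2's payoff to Advertise: p·2 + (1−p)·1 = p + 1
  -8p + 6 = p + 1  ⇒  -9p = -5  ⇒  p = 5/9.

p = 5/9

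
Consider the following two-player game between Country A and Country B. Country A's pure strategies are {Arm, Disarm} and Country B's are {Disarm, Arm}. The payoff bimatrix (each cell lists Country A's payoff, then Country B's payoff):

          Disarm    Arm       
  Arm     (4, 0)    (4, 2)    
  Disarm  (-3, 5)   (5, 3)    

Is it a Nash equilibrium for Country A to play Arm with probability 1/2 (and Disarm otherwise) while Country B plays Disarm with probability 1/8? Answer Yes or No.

Check Country B's indifference given Country A's mix p = 1/2:
  payoff from Disarm = 5/2; payoff from Arm = 5/2 — equal.
Check Country A's indifference given Country B's mix q = 1/8:
  payoff from Arm = 4; payoff from Disarm = 4 — equal.
Both players are indifferent, so neither can profitably deviate.

Yes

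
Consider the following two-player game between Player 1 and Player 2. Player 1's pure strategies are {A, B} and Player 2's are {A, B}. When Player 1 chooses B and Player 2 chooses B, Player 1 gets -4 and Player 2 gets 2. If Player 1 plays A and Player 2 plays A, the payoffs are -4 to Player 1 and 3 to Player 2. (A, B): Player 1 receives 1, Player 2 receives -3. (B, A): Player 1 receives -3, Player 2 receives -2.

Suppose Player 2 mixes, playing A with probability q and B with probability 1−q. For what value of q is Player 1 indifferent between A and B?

Player 2's mix must leave Player 1 indifferent between A and B.
  Player 1's expected payoff from A: q·(-4) + (1−q)·1 = -5q + 1
  Player 1's expected payoff from B: q·(-3) + (1−q)·(-4) = q - 4
  -5q + 1 = q - 4  ⇒  -6q = -5  ⇒  q = 5/6.

q = 5/6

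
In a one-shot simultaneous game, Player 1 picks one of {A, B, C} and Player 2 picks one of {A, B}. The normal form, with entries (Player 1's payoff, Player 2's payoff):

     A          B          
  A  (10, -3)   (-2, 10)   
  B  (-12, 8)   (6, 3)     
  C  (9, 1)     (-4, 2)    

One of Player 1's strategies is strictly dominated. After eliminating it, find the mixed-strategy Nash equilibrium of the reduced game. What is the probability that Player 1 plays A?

Player 1's strategy C is strictly dominated by A: 10 > 9 and -2 > -4. Eliminate C.
For Player 2 to be willing to mix, Player 2 must be indifferent between A and B, which pins down Player 1's mix.
  Player 2's payoff to A: p·(-3) + (1−p)·8 = -11p + 8
  Player 2's payoff to B: p·10 + (1−p)·3 = 7p + 3
  -11p + 8 = 7p + 3  ⇒  -18p = -5  ⇒  p = 5/18.

p = 5/18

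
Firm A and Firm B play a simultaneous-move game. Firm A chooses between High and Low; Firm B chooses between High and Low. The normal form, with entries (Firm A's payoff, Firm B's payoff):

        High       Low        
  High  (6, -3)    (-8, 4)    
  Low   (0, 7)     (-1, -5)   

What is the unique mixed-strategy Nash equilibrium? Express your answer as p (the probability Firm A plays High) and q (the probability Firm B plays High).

Firm A's mix must leave Firm B indifferent between High and Low.
  Firm B's expected payoff from High: p·(-3) + (1−p)·7 = -10p + 7
  Firm B's expected payoff from Low: p·4 + (1−p)·(-5) = 9p - 5
  -10p + 7 = 9p - 5  ⇒  -19p = -12  ⇒  p = 12/19.
In a mixed equilibrium Firm A is indifferent between High and Low; this condition fixes q.
  Firm A's expected payoff from High: q·6 + (1−q)·(-8) = 14q - 8
  Firm A's expected payoff from Low: q·0 + (1−q)·(-1) = q - 1
  14q - 8 = q - 1  ⇒  13q = 7  ⇒  q = 7/13.

p = 12/19, q = 7/13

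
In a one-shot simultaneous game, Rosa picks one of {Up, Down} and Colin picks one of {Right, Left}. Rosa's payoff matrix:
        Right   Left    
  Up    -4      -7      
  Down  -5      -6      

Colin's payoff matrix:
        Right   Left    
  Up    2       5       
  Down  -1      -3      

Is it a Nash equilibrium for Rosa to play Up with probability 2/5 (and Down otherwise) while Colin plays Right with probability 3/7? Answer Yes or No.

Given Colin's mix q = 3/7, Rosa's payoff from Up is -40/7 but from Down is -39/7. Rosa strictly prefers Down, so Rosa would not mix.
So the proposed profile is not a Nash equilibrium.

No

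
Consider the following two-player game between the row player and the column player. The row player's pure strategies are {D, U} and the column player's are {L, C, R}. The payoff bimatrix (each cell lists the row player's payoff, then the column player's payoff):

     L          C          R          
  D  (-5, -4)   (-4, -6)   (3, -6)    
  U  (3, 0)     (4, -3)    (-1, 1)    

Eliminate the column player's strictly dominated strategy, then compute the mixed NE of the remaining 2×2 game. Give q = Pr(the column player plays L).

The column player's strategy C is strictly dominated by L: -4 > -6 and 0 > -3. Eliminate C.
The column player's mix must leave the row player indifferent between D and U.
  the row player's payoff from D: q·(-5) + (1−q)·3 = -8q + 3
  the row player's payoff from U: q·3 + (1−q)·(-1) = 4q - 1
  -8q + 3 = 4q - 1  ⇒  -12q = -4  ⇒  q = 1/3.

q = 1/3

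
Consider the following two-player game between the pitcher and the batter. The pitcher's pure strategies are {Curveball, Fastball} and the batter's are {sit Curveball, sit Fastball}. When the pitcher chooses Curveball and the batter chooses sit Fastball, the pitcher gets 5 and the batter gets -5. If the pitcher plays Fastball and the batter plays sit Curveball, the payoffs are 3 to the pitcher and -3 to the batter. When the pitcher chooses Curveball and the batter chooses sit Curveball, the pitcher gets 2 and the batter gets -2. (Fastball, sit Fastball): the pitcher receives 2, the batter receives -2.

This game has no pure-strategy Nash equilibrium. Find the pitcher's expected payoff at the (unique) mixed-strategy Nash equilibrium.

The batter's mix must leave the pitcher indifferent between Curveball and Fastball.
  the pitcher's payoff from Curveball: q·2 + (1−q)·5 = -3q + 5
  the pitcher's payoff from Fastball: q·3 + (1−q)·2 = q + 2
  -3q + 5 = q + 2  ⇒  -4q = -3  ⇒  q = 3/4.
At equilibrium the pitcher is indifferent across rows, so the pitcher's payoff equals the payoff from Curveball: (3/4)·2 + (1/4)·5 = 11/4.

11/4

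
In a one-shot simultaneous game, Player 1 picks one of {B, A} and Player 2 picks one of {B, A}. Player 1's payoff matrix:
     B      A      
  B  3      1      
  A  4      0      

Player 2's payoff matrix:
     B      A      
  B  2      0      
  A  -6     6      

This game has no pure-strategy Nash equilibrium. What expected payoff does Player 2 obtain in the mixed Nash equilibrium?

Player 2's indifference between B and A determines Player 1's mixing probability p:
  Player 2's expected payoff from B: p·2 + (1−p)·(-6) = 8p - 6
  Player 2's expected payoff from A: p·0 + (1−p)·6 = -6p + 6
  8p - 6 = -6p + 6  ⇒  14p = 12  ⇒  p = 6/7.
At equilibrium Player 2 is indifferent across columns, so Player 2's payoff equals the payoff from B: (6/7)·2 + (1/7)·(-6) = 6/7.

6/7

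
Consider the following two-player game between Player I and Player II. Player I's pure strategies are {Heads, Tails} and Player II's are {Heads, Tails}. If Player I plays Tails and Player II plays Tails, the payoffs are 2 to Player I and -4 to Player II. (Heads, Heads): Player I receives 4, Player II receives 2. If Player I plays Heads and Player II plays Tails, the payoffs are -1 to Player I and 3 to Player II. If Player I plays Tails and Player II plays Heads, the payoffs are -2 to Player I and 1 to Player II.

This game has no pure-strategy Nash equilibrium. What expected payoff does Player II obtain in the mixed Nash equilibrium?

Set Player II's expected payoff from Heads equal to that from Tails:
  Player II's payoff to Heads: p·2 + (1−p)·1 = p + 1
  Player II's payoff to Tails: p·3 + (1−p)·(-4) = 7p - 4
  p + 1 = 7p - 4  ⇒  -6p = -5  ⇒  p = 5/6.
At equilibrium Player II is indifferent across columns, so Player II's payoff equals the payoff from Heads: (5/6)·2 + (1/6)·1 = 11/6.

11/6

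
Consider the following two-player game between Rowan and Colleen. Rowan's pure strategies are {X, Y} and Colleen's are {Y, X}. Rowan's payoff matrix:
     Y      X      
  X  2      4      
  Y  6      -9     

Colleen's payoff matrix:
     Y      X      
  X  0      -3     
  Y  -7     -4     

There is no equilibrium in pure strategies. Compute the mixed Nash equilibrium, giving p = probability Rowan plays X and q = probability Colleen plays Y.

Set Colleen's expected payoff from Y equal to that from X:
  Colleen's payoff from Y: p·0 + (1−p)·(-7) = 7p - 7
  Colleen's payoff from X: p·(-3) + (1−p)·(-4) = p - 4
  7p - 7 = p - 4  ⇒  6p = 3  ⇒  p = 1/2.
In a mixed equilibrium Rowan is indifferent between X and Y; this condition fixes q.
  Rowan's payoff to X: q·2 + (1−q)·4 = -2q + 4
  Rowan's payoff to Y: q·6 + (1−q)·(-9) = 15q - 9
  -2q + 4 = 15q - 9  ⇒  -17q = -13  ⇒  q = 13/17.

p = 1/2, q = 13/17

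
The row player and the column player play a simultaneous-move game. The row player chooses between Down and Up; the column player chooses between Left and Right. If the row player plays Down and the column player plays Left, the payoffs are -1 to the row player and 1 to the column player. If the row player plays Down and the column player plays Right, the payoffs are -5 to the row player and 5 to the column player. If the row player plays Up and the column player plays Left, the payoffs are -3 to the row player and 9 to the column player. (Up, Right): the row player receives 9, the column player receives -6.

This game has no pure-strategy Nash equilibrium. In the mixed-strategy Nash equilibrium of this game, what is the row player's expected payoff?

-3/2

In a mixed equilibrium the row player is indifferent between Down and Up; this condition fixes q.
  the row player's payoff to Down: q·(-1) + (1−q)·(-5) = 4q - 5
  the row player's payoff to Up: q·(-3) + (1−q)·9 = -12q + 9
  4q - 5 = -12q + 9  ⇒  16q = 14  ⇒  q = 7/8.
At equilibrium the row player is indifferent across rows, so the row player's payoff equals the payoff from Down: (7/8)·(-1) + (1/8)·(-5) = -3/2.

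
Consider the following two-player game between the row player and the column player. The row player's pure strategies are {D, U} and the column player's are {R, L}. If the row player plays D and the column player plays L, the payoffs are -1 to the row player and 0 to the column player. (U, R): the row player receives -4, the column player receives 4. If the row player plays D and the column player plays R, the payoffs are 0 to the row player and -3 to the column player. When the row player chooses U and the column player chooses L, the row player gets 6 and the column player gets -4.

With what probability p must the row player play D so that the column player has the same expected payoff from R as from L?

p = 8/11

Set the column player's expected payoff from R equal to that from L:
  the column player's expected payoff from R: p·(-3) + (1−p)·4 = -7p + 4
  the column player's expected payoff from L: p·0 + (1−p)·(-4) = 4p - 4
  -7p + 4 = 4p - 4  ⇒  -11p = -8  ⇒  p = 8/11.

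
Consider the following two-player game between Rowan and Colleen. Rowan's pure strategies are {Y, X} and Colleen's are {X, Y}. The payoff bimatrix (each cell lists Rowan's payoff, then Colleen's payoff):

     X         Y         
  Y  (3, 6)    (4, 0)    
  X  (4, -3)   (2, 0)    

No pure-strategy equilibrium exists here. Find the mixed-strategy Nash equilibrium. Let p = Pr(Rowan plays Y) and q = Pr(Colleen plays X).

Set Colleen's expected payoff from X equal to that from Y:
  Colleen's payoff from X: p·6 + (1−p)·(-3) = 9p - 3
  Colleen's payoff from Y: p·0 + (1−p)·0 = 0
  9p - 3 = 0  ⇒  9p = 3  ⇒  p = 1/3.
Set Rowan's expected payoff from Y equal to that from X:
  Rowan's payoff to Y: q·3 + (1−q)·4 = -q + 4
  Rowan's payoff to X: q·4 + (1−q)·2 = 2q + 2
  -q + 4 = 2q + 2  ⇒  -3q = -2  ⇒  q = 2/3.

p = 1/3, q = 2/3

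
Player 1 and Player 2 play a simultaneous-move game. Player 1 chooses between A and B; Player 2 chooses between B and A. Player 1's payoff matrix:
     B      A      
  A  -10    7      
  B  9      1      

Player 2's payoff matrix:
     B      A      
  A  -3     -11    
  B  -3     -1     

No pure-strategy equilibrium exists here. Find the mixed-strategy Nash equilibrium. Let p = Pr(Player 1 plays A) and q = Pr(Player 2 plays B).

p = 1/5, q = 6/25

Player 2's indifference between B and A determines Player 1's mixing probability p:
  Player 2's payoff to B: p·(-3) + (1−p)·(-3) = -3
  Player 2's payoff to A: p·(-11) + (1−p)·(-1) = -10p - 1
  -3 = -10p - 1  ⇒  10p = 2  ⇒  p = 1/5.
Player 1's indifference between A and B determines Player 2's mixing probability q:
  Player 1's payoff from A: q·(-10) + (1−q)·7 = -17q + 7
  Player 1's payoff from B: q·9 + (1−q)·1 = 8q + 1
  -17q + 7 = 8q + 1  ⇒  -25q = -6  ⇒  q = 6/25.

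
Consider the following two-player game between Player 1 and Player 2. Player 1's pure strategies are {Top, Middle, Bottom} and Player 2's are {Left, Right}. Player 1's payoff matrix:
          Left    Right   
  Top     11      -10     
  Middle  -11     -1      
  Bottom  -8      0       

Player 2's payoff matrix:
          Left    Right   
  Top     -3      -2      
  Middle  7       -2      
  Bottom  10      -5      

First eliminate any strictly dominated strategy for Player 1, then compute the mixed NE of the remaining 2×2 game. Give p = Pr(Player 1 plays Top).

Player 1's strategy Middle is strictly dominated by Bottom: -8 > -11 and 0 > -1. Eliminate Middle.
Player 1's mix must leave Player 2 indifferent between Left and Right.
  Player 2's payoff to Left: p·(-3) + (1−p)·10 = -13p + 10
  Player 2's payoff to Right: p·(-2) + (1−p)·(-5) = 3p - 5
  -13p + 10 = 3p - 5  ⇒  -16p = -15  ⇒  p = 15/16.

p = 15/16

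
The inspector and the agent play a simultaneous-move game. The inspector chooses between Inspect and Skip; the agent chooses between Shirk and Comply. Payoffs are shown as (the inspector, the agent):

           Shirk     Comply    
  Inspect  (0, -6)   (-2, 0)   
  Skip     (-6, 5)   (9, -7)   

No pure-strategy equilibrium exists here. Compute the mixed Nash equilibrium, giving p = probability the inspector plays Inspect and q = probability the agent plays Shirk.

p = 2/3, q = 11/17

The agent's indifference between Shirk and Comply determines the inspector's mixing probability p:
  the agent's payoff from Shirk: p·(-6) + (1−p)·5 = -11p + 5
  the agent's payoff from Comply: p·0 + (1−p)·(-7) = 7p - 7
  -11p + 5 = 7p - 7  ⇒  -18p = -12  ⇒  p = 2/3.
For the inspector to be willing to mix, the inspector must be indifferent between Inspect and Skip, which pins down the agent's mix.
  the inspector's payoff to Inspect: q·0 + (1−q)·(-2) = 2q - 2
  the inspector's payoff to Skip: q·(-6) + (1−q)·9 = -15q + 9
  2q - 2 = -15q + 9  ⇒  17q = 11  ⇒  q = 11/17.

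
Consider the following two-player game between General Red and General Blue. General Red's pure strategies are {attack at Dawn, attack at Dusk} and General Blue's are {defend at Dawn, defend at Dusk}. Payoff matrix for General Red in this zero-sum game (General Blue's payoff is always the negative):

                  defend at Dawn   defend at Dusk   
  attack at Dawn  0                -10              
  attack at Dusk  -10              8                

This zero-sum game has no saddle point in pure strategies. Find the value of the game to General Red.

For General Red to be willing to mix, General Red must be indifferent between attack at Dawn and attack at Dusk, which pins down General Blue's mix.
  General Red's payoff from attack at Dawn: q·0 + (1−q)·(-10) = 10q - 10
  General Red's payoff from attack at Dusk: q·(-10) + (1−q)·8 = -18q + 8
  10q - 10 = -18q + 8  ⇒  28q = 18  ⇒  q = 9/14.
The value is General Red's expected payoff against this mix (using attack at Dawn): (9/14)·0 + (5/14)·(-10) = -25/7.

v = -25/7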